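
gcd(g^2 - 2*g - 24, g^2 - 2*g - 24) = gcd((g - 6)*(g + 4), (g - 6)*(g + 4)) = g^2 - 2*g - 24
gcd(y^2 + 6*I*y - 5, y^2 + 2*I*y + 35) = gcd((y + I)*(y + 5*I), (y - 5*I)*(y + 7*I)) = 1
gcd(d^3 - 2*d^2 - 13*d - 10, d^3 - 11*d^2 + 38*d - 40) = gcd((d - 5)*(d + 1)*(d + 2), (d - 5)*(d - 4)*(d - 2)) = d - 5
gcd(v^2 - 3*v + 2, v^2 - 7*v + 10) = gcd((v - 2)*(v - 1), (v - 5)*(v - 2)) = v - 2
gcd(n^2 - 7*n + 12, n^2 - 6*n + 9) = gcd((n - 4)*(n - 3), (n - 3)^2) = n - 3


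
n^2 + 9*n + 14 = (n + 2)*(n + 7)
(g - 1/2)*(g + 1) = g^2 + g/2 - 1/2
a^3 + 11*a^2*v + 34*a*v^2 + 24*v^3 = (a + v)*(a + 4*v)*(a + 6*v)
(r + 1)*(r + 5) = r^2 + 6*r + 5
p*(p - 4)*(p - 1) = p^3 - 5*p^2 + 4*p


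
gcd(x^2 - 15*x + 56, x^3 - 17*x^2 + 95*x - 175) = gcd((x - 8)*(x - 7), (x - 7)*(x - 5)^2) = x - 7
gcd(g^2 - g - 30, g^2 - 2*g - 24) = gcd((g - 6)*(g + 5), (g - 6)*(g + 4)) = g - 6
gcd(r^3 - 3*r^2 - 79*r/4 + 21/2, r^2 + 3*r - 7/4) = r^2 + 3*r - 7/4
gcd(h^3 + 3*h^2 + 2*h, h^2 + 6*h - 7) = 1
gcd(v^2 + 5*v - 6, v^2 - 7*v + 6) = v - 1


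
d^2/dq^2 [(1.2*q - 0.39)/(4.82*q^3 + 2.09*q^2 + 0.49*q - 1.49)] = (167.27328*q^5 - 36.196272*q^4 - 58.045392*q^3 + 87.669954*q^2 + 3.219714*q - 0.864036)/(111.980168*q^9 + 145.667148*q^8 + 97.314354*q^7 - 65.102527*q^6 - 80.166819*q^5 - 39.134472*q^4 + 23.064841*q^3 + 12.84678*q^2 + 3.263547*q - 3.307949)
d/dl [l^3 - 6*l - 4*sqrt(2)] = 3*l^2 - 6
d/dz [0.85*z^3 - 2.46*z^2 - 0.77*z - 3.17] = 2.55*z^2 - 4.92*z - 0.77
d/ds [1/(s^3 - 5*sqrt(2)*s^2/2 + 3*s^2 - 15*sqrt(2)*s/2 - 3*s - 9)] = 2*(-6*s^2 - 12*s + 10*sqrt(2)*s + 6 + 15*sqrt(2))/(-2*s^3 - 6*s^2 + 5*sqrt(2)*s^2 + 6*s + 15*sqrt(2)*s + 18)^2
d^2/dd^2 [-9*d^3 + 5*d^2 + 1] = 10 - 54*d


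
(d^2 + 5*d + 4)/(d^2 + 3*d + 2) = (d + 4)/(d + 2)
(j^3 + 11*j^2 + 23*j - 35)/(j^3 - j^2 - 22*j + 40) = (j^2 + 6*j - 7)/(j^2 - 6*j + 8)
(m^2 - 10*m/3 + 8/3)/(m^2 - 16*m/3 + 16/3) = (m - 2)/(m - 4)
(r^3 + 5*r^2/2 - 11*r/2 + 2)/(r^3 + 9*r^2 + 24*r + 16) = (2*r^2 - 3*r + 1)/(2*(r^2 + 5*r + 4))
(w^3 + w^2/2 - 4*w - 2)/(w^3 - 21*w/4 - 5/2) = 2*(w - 2)/(2*w - 5)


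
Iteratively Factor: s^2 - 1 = (s - 1)*(s + 1)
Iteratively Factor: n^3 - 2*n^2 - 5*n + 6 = (n - 1)*(n^2 - n - 6) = (n - 3)*(n - 1)*(n + 2)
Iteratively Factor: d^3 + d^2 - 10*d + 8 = (d + 4)*(d^2 - 3*d + 2) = (d - 2)*(d + 4)*(d - 1)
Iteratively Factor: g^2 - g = (g - 1)*(g)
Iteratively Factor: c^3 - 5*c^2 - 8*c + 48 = (c - 4)*(c^2 - c - 12) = (c - 4)^2*(c + 3)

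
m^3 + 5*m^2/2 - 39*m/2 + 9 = (m - 3)*(m - 1/2)*(m + 6)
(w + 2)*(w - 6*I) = w^2 + 2*w - 6*I*w - 12*I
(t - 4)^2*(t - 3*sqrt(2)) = t^3 - 8*t^2 - 3*sqrt(2)*t^2 + 16*t + 24*sqrt(2)*t - 48*sqrt(2)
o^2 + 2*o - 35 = (o - 5)*(o + 7)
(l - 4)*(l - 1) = l^2 - 5*l + 4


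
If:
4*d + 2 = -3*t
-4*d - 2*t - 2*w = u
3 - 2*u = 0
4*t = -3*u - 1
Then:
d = 17/32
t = -11/8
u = 3/2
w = -7/16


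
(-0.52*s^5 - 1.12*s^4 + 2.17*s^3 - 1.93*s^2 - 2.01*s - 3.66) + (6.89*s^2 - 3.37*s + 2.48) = -0.52*s^5 - 1.12*s^4 + 2.17*s^3 + 4.96*s^2 - 5.38*s - 1.18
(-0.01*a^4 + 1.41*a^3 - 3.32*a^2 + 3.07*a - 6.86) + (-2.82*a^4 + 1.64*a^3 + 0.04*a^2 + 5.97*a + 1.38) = -2.83*a^4 + 3.05*a^3 - 3.28*a^2 + 9.04*a - 5.48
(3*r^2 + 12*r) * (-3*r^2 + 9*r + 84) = -9*r^4 - 9*r^3 + 360*r^2 + 1008*r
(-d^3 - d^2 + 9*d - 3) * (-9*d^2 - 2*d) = 9*d^5 + 11*d^4 - 79*d^3 + 9*d^2 + 6*d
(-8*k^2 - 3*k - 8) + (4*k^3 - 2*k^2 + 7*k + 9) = 4*k^3 - 10*k^2 + 4*k + 1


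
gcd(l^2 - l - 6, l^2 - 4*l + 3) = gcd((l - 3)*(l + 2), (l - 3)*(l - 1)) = l - 3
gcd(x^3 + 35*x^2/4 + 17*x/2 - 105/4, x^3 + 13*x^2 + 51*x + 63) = x^2 + 10*x + 21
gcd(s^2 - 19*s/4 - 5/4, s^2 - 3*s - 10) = s - 5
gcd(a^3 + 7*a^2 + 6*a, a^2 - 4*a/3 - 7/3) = a + 1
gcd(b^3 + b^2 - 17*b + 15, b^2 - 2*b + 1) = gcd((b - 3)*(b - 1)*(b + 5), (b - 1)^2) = b - 1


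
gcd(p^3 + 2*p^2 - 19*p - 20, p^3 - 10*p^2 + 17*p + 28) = p^2 - 3*p - 4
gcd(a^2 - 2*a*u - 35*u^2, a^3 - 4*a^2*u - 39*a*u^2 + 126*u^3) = -a + 7*u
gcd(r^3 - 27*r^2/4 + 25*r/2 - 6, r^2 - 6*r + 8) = r^2 - 6*r + 8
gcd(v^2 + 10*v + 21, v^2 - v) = 1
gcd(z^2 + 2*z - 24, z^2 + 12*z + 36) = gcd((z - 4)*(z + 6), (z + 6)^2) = z + 6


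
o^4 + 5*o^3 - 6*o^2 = o^2*(o - 1)*(o + 6)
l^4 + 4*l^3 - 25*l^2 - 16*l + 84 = (l - 3)*(l - 2)*(l + 2)*(l + 7)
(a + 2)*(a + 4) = a^2 + 6*a + 8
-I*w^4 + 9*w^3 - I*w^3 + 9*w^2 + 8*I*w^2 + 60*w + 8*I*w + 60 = (w - 2*I)*(w + 5*I)*(w + 6*I)*(-I*w - I)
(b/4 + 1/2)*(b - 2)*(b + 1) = b^3/4 + b^2/4 - b - 1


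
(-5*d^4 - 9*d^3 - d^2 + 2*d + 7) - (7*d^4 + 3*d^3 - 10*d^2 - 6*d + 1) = -12*d^4 - 12*d^3 + 9*d^2 + 8*d + 6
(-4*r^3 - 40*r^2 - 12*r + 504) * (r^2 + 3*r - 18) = -4*r^5 - 52*r^4 - 60*r^3 + 1188*r^2 + 1728*r - 9072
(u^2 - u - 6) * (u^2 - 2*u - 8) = u^4 - 3*u^3 - 12*u^2 + 20*u + 48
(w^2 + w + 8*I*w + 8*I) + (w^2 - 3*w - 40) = 2*w^2 - 2*w + 8*I*w - 40 + 8*I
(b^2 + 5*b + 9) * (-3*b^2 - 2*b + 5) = -3*b^4 - 17*b^3 - 32*b^2 + 7*b + 45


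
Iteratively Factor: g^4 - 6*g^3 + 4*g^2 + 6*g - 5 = (g - 5)*(g^3 - g^2 - g + 1) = (g - 5)*(g - 1)*(g^2 - 1) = (g - 5)*(g - 1)^2*(g + 1)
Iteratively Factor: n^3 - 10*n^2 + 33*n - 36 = (n - 3)*(n^2 - 7*n + 12) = (n - 4)*(n - 3)*(n - 3)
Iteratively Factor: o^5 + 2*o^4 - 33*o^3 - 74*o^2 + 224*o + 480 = (o - 3)*(o^4 + 5*o^3 - 18*o^2 - 128*o - 160) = (o - 3)*(o + 2)*(o^3 + 3*o^2 - 24*o - 80) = (o - 5)*(o - 3)*(o + 2)*(o^2 + 8*o + 16) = (o - 5)*(o - 3)*(o + 2)*(o + 4)*(o + 4)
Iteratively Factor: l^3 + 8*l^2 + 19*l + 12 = (l + 3)*(l^2 + 5*l + 4) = (l + 1)*(l + 3)*(l + 4)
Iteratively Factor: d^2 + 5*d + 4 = (d + 4)*(d + 1)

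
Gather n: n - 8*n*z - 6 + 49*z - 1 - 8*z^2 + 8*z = n*(1 - 8*z) - 8*z^2 + 57*z - 7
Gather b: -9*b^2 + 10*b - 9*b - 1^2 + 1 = -9*b^2 + b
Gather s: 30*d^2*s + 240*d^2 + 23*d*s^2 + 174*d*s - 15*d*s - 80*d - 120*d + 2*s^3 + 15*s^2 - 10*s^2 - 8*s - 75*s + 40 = 240*d^2 - 200*d + 2*s^3 + s^2*(23*d + 5) + s*(30*d^2 + 159*d - 83) + 40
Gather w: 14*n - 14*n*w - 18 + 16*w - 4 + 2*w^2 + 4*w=14*n + 2*w^2 + w*(20 - 14*n) - 22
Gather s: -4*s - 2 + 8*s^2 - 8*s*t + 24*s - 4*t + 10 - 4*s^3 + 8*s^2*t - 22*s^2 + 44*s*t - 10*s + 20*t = -4*s^3 + s^2*(8*t - 14) + s*(36*t + 10) + 16*t + 8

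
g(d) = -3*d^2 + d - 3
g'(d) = 1 - 6*d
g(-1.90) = -15.73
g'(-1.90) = 12.40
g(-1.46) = -10.85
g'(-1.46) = 9.76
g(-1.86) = -15.24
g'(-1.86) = 12.16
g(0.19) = -2.92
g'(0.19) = -0.14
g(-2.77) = -28.79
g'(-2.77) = 17.62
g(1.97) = -12.67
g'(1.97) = -10.82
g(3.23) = -31.07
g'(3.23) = -18.38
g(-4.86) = -78.72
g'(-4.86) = 30.16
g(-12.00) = -447.00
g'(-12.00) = 73.00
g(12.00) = -423.00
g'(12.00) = -71.00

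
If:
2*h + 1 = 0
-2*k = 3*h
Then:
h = -1/2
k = 3/4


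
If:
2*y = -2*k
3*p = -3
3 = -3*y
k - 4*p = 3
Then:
No Solution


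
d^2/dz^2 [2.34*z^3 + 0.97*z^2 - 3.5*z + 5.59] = 14.04*z + 1.94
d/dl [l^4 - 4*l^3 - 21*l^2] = 2*l*(2*l^2 - 6*l - 21)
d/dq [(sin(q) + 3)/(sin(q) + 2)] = -cos(q)/(sin(q) + 2)^2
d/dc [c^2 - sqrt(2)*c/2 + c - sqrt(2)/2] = 2*c - sqrt(2)/2 + 1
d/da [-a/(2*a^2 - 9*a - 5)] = (2*a^2 + 5)/(4*a^4 - 36*a^3 + 61*a^2 + 90*a + 25)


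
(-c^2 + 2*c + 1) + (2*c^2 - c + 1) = c^2 + c + 2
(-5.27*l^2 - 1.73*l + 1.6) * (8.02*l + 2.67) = -42.2654*l^3 - 27.9455*l^2 + 8.2129*l + 4.272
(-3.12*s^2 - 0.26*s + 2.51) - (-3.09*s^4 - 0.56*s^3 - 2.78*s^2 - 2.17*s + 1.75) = 3.09*s^4 + 0.56*s^3 - 0.34*s^2 + 1.91*s + 0.76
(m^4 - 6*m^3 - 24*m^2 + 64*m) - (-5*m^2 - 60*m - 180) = m^4 - 6*m^3 - 19*m^2 + 124*m + 180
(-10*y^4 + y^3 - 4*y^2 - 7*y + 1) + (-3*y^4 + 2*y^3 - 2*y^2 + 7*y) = -13*y^4 + 3*y^3 - 6*y^2 + 1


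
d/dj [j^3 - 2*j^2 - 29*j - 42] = 3*j^2 - 4*j - 29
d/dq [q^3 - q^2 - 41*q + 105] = 3*q^2 - 2*q - 41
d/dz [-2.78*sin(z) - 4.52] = -2.78*cos(z)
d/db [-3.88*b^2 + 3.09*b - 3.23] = 3.09 - 7.76*b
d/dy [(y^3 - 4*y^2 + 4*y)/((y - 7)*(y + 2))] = (y^4 - 10*y^3 - 26*y^2 + 112*y - 56)/(y^4 - 10*y^3 - 3*y^2 + 140*y + 196)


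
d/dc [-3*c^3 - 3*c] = -9*c^2 - 3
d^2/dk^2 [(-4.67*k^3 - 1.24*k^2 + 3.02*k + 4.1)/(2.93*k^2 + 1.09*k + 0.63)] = (-5.6843418860808e-14*k^5 + 5.6843418860808e-14*k^4 + 65.917024*k^3 + 205.680702*k^2 + 33.996174*k - 10.52594)/(25.153757*k^6 + 28.072623*k^5 + 26.66886*k^4 + 13.367215*k^3 + 5.73426*k^2 + 1.297863*k + 0.250047)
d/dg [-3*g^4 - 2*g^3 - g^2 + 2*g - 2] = -12*g^3 - 6*g^2 - 2*g + 2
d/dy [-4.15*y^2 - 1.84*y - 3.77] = -8.3*y - 1.84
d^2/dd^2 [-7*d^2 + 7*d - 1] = -14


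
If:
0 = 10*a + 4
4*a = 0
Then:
No Solution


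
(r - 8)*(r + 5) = r^2 - 3*r - 40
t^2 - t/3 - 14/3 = (t - 7/3)*(t + 2)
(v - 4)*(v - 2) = v^2 - 6*v + 8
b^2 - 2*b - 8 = (b - 4)*(b + 2)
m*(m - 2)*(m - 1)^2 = m^4 - 4*m^3 + 5*m^2 - 2*m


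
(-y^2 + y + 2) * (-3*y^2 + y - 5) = 3*y^4 - 4*y^3 - 3*y - 10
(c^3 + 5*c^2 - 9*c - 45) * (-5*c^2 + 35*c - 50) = -5*c^5 + 10*c^4 + 170*c^3 - 340*c^2 - 1125*c + 2250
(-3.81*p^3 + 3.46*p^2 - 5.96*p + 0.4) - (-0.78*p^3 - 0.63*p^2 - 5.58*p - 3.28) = -3.03*p^3 + 4.09*p^2 - 0.38*p + 3.68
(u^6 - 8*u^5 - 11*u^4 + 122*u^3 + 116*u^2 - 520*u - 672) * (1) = u^6 - 8*u^5 - 11*u^4 + 122*u^3 + 116*u^2 - 520*u - 672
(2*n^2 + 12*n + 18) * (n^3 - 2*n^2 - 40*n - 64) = 2*n^5 + 8*n^4 - 86*n^3 - 644*n^2 - 1488*n - 1152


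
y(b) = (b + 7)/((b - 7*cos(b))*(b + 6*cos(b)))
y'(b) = (b + 7)*(6*sin(b) - 1)/((b - 7*cos(b))*(b + 6*cos(b))^2) + (b + 7)*(-7*sin(b) - 1)/((b - 7*cos(b))^2*(b + 6*cos(b))) + 1/((b - 7*cos(b))*(b + 6*cos(b))) = (-b^2*sin(b) - b^2 - 7*b*sin(b) - 42*b*sin(2*b) - 14*b - 294*sin(2*b) + 7*cos(b) - 21*cos(2*b) - 21)/((b - 7*cos(b))^2*(b + 6*cos(b))^2)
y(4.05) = 3.67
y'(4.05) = -56.17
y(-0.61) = -0.23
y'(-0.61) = 0.31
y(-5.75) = 0.18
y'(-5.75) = -0.42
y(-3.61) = -0.14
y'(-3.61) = 0.21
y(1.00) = -0.68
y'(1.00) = -2.41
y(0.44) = -0.22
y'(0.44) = -0.23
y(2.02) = -3.04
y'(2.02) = 26.97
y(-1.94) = -2.10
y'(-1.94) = -23.63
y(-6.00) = 0.33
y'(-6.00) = -0.53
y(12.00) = 0.18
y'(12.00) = 0.05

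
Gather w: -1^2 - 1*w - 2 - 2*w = -3*w - 3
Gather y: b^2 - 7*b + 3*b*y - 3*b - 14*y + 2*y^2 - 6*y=b^2 - 10*b + 2*y^2 + y*(3*b - 20)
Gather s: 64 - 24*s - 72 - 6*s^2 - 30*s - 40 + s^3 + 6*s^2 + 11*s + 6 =s^3 - 43*s - 42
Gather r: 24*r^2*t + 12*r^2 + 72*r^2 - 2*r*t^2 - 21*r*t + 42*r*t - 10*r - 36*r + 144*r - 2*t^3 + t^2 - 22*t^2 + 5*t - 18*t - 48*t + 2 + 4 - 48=r^2*(24*t + 84) + r*(-2*t^2 + 21*t + 98) - 2*t^3 - 21*t^2 - 61*t - 42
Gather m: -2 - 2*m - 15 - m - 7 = -3*m - 24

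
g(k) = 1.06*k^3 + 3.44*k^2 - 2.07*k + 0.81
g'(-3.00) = 5.91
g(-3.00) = 9.36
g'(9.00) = 317.43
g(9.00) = 1033.56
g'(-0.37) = -4.18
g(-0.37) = 1.99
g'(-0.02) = -2.21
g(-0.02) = 0.85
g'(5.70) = 140.46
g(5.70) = 297.08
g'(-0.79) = -5.52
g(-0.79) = 4.07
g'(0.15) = -0.97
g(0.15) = 0.58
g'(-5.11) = 45.81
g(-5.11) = -40.23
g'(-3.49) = 12.65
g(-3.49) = 4.87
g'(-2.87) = 4.38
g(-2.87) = 10.03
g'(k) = 3.18*k^2 + 6.88*k - 2.07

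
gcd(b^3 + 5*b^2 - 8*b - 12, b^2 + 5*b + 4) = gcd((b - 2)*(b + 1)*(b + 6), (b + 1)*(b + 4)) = b + 1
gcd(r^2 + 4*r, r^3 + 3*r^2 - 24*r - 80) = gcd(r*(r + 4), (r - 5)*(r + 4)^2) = r + 4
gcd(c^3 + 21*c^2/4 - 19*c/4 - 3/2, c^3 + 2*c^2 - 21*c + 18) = c^2 + 5*c - 6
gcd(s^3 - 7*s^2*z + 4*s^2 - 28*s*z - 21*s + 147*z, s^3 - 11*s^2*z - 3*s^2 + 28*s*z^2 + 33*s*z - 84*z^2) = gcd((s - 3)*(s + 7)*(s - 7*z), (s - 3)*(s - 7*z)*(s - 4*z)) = -s^2 + 7*s*z + 3*s - 21*z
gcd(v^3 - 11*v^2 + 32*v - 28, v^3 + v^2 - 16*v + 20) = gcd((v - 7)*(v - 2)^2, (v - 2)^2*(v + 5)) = v^2 - 4*v + 4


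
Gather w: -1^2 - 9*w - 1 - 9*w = -18*w - 2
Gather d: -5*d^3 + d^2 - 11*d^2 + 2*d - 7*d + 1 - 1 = -5*d^3 - 10*d^2 - 5*d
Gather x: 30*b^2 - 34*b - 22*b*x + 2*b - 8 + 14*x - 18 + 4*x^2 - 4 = 30*b^2 - 32*b + 4*x^2 + x*(14 - 22*b) - 30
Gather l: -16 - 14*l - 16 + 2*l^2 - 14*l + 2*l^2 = 4*l^2 - 28*l - 32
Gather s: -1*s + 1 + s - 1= 0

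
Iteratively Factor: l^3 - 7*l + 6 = (l + 3)*(l^2 - 3*l + 2) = (l - 1)*(l + 3)*(l - 2)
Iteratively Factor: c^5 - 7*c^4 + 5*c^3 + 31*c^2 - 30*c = (c - 3)*(c^4 - 4*c^3 - 7*c^2 + 10*c) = c*(c - 3)*(c^3 - 4*c^2 - 7*c + 10) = c*(c - 3)*(c - 1)*(c^2 - 3*c - 10) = c*(c - 5)*(c - 3)*(c - 1)*(c + 2)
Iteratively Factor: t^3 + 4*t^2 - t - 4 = (t - 1)*(t^2 + 5*t + 4) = (t - 1)*(t + 1)*(t + 4)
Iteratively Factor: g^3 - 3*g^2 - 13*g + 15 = (g - 5)*(g^2 + 2*g - 3) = (g - 5)*(g - 1)*(g + 3)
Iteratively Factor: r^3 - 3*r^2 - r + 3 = (r - 3)*(r^2 - 1) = (r - 3)*(r + 1)*(r - 1)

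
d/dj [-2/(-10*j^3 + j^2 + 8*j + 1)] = 4*(-15*j^2 + j + 4)/(-10*j^3 + j^2 + 8*j + 1)^2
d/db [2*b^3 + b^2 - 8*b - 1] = 6*b^2 + 2*b - 8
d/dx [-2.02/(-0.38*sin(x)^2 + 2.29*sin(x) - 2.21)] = (4.6258 - 1.5352*sin(x))*cos(x)/(0.38*sin(x)^2 - 2.29*sin(x) + 2.21)^2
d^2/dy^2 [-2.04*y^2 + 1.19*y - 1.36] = -4.08000000000000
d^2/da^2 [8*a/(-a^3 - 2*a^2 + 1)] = 16*a*(-a^2*(3*a + 4)^2 + 6*(a + 1)*(a^3 + 2*a^2 - 1))/(a^3 + 2*a^2 - 1)^3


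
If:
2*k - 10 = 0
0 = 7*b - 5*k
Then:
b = 25/7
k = 5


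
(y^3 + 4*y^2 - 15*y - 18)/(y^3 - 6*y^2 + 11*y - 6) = (y^2 + 7*y + 6)/(y^2 - 3*y + 2)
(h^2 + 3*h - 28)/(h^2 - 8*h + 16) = (h + 7)/(h - 4)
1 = 1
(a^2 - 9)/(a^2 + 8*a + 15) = (a - 3)/(a + 5)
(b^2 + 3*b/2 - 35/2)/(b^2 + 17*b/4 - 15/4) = 2*(2*b - 7)/(4*b - 3)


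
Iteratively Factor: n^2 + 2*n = (n + 2)*(n)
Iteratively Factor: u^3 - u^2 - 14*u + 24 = (u - 2)*(u^2 + u - 12) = (u - 2)*(u + 4)*(u - 3)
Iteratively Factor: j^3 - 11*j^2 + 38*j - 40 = (j - 4)*(j^2 - 7*j + 10) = (j - 4)*(j - 2)*(j - 5)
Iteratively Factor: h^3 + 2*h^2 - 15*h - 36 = (h + 3)*(h^2 - h - 12) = (h - 4)*(h + 3)*(h + 3)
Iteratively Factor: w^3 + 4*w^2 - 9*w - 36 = (w - 3)*(w^2 + 7*w + 12) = (w - 3)*(w + 3)*(w + 4)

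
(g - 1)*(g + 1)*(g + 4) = g^3 + 4*g^2 - g - 4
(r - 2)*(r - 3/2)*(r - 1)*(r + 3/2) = r^4 - 3*r^3 - r^2/4 + 27*r/4 - 9/2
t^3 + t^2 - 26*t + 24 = (t - 4)*(t - 1)*(t + 6)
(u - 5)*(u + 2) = u^2 - 3*u - 10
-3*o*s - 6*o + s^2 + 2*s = (-3*o + s)*(s + 2)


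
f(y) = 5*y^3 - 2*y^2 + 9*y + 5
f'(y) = 15*y^2 - 4*y + 9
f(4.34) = 415.12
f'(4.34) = 274.17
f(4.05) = 340.80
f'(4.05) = 238.84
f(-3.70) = -308.94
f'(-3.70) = 229.15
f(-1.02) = -11.57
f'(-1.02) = 28.69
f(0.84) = 14.11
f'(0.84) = 16.22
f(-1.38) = -24.37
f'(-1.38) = 43.09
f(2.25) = 72.08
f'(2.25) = 75.94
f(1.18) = 21.05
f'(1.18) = 25.17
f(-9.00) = -3883.00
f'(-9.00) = 1260.00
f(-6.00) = -1201.00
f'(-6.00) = 573.00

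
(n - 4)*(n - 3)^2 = n^3 - 10*n^2 + 33*n - 36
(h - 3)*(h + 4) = h^2 + h - 12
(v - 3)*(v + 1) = v^2 - 2*v - 3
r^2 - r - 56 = (r - 8)*(r + 7)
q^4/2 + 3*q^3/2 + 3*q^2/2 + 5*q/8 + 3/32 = (q/2 + 1/4)*(q + 1/2)^2*(q + 3/2)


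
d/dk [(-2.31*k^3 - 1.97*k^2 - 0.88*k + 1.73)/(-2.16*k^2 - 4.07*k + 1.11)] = (4.9896*k^4 + 18.8034*k^3 - 1.5752*k^2 + 3.1002*k + 6.0643)/(4.6656*k^4 + 17.5824*k^3 + 11.7697*k^2 - 9.0354*k + 1.2321)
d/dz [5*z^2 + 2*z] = 10*z + 2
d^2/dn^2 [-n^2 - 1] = -2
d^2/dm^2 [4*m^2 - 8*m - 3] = 8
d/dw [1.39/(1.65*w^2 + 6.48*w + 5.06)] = (-4.587*w - 9.0072)/(1.65*w^2 + 6.48*w + 5.06)^2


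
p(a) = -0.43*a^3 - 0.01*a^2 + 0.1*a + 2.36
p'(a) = -1.29*a^2 - 0.02*a + 0.1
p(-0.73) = 2.45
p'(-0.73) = -0.57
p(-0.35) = 2.34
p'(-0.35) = -0.05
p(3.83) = -21.56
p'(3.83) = -18.90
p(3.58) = -17.14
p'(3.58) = -16.50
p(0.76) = 2.24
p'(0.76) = -0.66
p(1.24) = 1.65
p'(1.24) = -1.91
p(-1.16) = 2.90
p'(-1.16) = -1.61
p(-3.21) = 16.16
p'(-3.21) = -13.13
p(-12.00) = 742.76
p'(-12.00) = -185.42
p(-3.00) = 13.58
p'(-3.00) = -11.45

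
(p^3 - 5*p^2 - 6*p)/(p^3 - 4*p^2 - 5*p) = (p - 6)/(p - 5)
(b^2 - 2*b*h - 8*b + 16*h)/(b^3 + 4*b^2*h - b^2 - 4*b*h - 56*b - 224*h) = (b - 2*h)/(b^2 + 4*b*h + 7*b + 28*h)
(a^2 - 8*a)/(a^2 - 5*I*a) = (a - 8)/(a - 5*I)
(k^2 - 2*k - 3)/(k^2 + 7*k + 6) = (k - 3)/(k + 6)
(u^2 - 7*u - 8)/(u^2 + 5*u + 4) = (u - 8)/(u + 4)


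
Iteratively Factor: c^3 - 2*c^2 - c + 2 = (c + 1)*(c^2 - 3*c + 2) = (c - 2)*(c + 1)*(c - 1)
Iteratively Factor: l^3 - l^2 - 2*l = (l + 1)*(l^2 - 2*l) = l*(l + 1)*(l - 2)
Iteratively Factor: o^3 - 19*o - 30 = (o + 2)*(o^2 - 2*o - 15) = (o - 5)*(o + 2)*(o + 3)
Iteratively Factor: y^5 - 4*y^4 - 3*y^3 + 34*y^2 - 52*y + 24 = (y - 2)*(y^4 - 2*y^3 - 7*y^2 + 20*y - 12) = (y - 2)^2*(y^3 - 7*y + 6) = (y - 2)^3*(y^2 + 2*y - 3) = (y - 2)^3*(y - 1)*(y + 3)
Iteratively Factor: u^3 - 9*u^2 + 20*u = (u)*(u^2 - 9*u + 20) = u*(u - 5)*(u - 4)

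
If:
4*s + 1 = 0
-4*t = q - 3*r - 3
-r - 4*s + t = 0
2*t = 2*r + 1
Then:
No Solution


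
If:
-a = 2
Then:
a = -2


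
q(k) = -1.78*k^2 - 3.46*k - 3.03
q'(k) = -3.56*k - 3.46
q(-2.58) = -5.95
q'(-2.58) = 5.72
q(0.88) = -7.45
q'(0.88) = -6.59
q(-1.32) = -1.56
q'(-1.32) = 1.24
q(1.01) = -8.34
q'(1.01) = -7.06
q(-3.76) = -15.19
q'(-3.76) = 9.93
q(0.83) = -7.13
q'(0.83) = -6.41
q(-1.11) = -1.38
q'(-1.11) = 0.49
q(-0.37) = -1.99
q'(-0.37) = -2.14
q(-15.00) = -351.63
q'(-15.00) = 49.94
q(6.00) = -87.87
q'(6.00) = -24.82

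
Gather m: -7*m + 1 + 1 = 2 - 7*m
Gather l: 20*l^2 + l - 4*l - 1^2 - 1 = 20*l^2 - 3*l - 2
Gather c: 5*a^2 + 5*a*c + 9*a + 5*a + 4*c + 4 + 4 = 5*a^2 + 14*a + c*(5*a + 4) + 8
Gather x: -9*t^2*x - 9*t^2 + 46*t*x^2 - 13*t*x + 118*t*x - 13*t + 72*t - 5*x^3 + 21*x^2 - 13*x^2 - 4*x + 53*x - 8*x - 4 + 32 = -9*t^2 + 59*t - 5*x^3 + x^2*(46*t + 8) + x*(-9*t^2 + 105*t + 41) + 28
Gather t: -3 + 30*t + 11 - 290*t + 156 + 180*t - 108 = 56 - 80*t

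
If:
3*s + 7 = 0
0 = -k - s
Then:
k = 7/3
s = -7/3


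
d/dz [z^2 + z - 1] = 2*z + 1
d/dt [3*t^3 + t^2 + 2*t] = 9*t^2 + 2*t + 2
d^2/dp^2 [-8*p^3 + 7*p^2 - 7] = 14 - 48*p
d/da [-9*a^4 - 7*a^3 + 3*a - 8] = -36*a^3 - 21*a^2 + 3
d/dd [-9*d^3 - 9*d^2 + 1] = 9*d*(-3*d - 2)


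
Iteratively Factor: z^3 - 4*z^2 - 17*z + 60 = (z - 3)*(z^2 - z - 20) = (z - 5)*(z - 3)*(z + 4)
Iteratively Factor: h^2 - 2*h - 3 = (h - 3)*(h + 1)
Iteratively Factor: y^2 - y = (y)*(y - 1)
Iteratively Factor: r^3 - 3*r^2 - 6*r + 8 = (r + 2)*(r^2 - 5*r + 4) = (r - 4)*(r + 2)*(r - 1)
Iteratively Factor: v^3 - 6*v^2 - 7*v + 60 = (v - 5)*(v^2 - v - 12) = (v - 5)*(v - 4)*(v + 3)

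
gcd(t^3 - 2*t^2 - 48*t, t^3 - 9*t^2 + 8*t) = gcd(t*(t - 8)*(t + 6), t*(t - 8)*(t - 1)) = t^2 - 8*t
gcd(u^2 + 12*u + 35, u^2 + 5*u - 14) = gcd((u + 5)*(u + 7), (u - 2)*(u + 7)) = u + 7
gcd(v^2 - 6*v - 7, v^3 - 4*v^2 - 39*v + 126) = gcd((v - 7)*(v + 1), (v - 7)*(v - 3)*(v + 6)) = v - 7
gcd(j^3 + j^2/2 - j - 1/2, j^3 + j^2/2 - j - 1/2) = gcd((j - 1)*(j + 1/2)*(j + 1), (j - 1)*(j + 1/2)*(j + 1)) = j^3 + j^2/2 - j - 1/2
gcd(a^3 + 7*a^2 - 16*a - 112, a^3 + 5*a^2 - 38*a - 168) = a^2 + 11*a + 28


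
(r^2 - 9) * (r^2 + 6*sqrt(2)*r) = r^4 + 6*sqrt(2)*r^3 - 9*r^2 - 54*sqrt(2)*r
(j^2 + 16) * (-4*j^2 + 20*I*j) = -4*j^4 + 20*I*j^3 - 64*j^2 + 320*I*j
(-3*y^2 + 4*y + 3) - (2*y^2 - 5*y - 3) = -5*y^2 + 9*y + 6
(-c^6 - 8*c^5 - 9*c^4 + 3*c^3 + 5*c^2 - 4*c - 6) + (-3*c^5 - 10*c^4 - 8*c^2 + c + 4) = -c^6 - 11*c^5 - 19*c^4 + 3*c^3 - 3*c^2 - 3*c - 2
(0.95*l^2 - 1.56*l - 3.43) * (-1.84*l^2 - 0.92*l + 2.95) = -1.748*l^4 + 1.9964*l^3 + 10.5489*l^2 - 1.4464*l - 10.1185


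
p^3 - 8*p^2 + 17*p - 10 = (p - 5)*(p - 2)*(p - 1)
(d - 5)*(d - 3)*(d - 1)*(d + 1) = d^4 - 8*d^3 + 14*d^2 + 8*d - 15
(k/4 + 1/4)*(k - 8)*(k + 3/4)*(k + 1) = k^4/4 - 21*k^3/16 - 39*k^2/8 - 77*k/16 - 3/2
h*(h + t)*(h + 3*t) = h^3 + 4*h^2*t + 3*h*t^2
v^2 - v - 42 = (v - 7)*(v + 6)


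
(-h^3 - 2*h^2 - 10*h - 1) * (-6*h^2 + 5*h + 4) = 6*h^5 + 7*h^4 + 46*h^3 - 52*h^2 - 45*h - 4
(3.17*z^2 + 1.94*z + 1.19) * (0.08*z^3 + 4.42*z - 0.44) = 0.2536*z^5 + 0.1552*z^4 + 14.1066*z^3 + 7.18*z^2 + 4.4062*z - 0.5236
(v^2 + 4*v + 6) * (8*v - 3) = 8*v^3 + 29*v^2 + 36*v - 18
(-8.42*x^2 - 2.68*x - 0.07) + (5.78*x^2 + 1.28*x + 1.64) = -2.64*x^2 - 1.4*x + 1.57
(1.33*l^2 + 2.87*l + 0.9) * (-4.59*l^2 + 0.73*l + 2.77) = -6.1047*l^4 - 12.2024*l^3 + 1.6482*l^2 + 8.6069*l + 2.493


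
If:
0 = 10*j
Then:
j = 0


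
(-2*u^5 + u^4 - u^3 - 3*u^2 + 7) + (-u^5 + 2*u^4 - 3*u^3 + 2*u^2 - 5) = -3*u^5 + 3*u^4 - 4*u^3 - u^2 + 2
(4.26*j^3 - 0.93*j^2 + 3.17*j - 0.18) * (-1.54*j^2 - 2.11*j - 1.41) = -6.5604*j^5 - 7.5564*j^4 - 8.9261*j^3 - 5.1002*j^2 - 4.0899*j + 0.2538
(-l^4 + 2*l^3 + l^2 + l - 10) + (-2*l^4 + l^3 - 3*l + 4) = -3*l^4 + 3*l^3 + l^2 - 2*l - 6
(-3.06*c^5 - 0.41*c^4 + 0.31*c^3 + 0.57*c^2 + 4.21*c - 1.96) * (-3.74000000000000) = 11.4444*c^5 + 1.5334*c^4 - 1.1594*c^3 - 2.1318*c^2 - 15.7454*c + 7.3304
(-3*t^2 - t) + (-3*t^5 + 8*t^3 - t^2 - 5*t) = -3*t^5 + 8*t^3 - 4*t^2 - 6*t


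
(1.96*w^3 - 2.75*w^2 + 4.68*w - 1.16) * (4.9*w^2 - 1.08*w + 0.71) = 9.604*w^5 - 15.5918*w^4 + 27.2936*w^3 - 12.6909*w^2 + 4.5756*w - 0.8236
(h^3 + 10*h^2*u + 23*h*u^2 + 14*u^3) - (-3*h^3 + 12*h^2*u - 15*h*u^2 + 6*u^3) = 4*h^3 - 2*h^2*u + 38*h*u^2 + 8*u^3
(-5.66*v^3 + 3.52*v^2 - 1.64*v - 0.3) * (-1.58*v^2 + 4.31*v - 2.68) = 8.9428*v^5 - 29.9562*v^4 + 32.9312*v^3 - 16.028*v^2 + 3.1022*v + 0.804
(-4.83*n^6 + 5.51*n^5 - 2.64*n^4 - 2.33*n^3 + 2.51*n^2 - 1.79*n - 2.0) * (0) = 0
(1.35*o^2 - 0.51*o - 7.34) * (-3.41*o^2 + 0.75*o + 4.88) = -4.6035*o^4 + 2.7516*o^3 + 31.2349*o^2 - 7.9938*o - 35.8192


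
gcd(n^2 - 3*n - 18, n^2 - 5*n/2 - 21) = n - 6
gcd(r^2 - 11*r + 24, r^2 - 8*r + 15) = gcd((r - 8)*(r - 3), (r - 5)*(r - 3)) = r - 3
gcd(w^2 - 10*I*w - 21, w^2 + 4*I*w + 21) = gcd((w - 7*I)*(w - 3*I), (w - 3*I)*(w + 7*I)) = w - 3*I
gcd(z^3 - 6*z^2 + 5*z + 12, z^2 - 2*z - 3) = z^2 - 2*z - 3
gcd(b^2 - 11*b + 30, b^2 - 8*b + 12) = b - 6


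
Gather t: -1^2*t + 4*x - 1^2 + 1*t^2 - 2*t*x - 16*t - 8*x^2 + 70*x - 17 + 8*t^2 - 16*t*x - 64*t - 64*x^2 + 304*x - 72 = 9*t^2 + t*(-18*x - 81) - 72*x^2 + 378*x - 90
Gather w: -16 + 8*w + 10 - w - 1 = 7*w - 7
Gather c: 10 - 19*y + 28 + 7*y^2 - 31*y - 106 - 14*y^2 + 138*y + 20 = -7*y^2 + 88*y - 48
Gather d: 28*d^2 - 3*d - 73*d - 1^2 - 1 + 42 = 28*d^2 - 76*d + 40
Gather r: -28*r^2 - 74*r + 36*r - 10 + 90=-28*r^2 - 38*r + 80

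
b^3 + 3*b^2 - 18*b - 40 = (b - 4)*(b + 2)*(b + 5)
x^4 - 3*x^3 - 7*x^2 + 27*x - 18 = (x - 3)*(x - 2)*(x - 1)*(x + 3)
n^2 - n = n*(n - 1)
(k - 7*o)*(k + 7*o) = k^2 - 49*o^2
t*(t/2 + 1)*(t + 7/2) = t^3/2 + 11*t^2/4 + 7*t/2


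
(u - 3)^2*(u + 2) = u^3 - 4*u^2 - 3*u + 18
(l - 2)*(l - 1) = l^2 - 3*l + 2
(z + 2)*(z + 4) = z^2 + 6*z + 8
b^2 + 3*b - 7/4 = (b - 1/2)*(b + 7/2)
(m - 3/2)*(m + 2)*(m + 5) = m^3 + 11*m^2/2 - m/2 - 15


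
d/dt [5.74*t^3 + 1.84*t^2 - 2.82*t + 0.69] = 17.22*t^2 + 3.68*t - 2.82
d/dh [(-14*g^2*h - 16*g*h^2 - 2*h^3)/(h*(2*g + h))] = 2*(-9*g^2 - 4*g*h - h^2)/(4*g^2 + 4*g*h + h^2)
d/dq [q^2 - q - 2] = 2*q - 1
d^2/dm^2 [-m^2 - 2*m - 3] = -2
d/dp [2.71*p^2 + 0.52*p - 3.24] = 5.42*p + 0.52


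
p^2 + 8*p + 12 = (p + 2)*(p + 6)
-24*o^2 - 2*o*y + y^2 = (-6*o + y)*(4*o + y)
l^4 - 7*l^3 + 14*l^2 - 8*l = l*(l - 4)*(l - 2)*(l - 1)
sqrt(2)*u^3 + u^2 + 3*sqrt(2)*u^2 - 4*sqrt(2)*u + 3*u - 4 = (u - 1)*(u + 4)*(sqrt(2)*u + 1)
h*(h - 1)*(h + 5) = h^3 + 4*h^2 - 5*h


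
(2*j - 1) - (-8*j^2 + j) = 8*j^2 + j - 1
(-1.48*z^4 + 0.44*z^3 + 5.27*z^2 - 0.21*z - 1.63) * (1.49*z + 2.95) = -2.2052*z^5 - 3.7104*z^4 + 9.1503*z^3 + 15.2336*z^2 - 3.0482*z - 4.8085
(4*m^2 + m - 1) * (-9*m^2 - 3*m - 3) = -36*m^4 - 21*m^3 - 6*m^2 + 3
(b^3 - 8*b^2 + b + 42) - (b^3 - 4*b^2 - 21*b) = -4*b^2 + 22*b + 42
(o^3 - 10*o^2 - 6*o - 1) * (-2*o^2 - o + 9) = -2*o^5 + 19*o^4 + 31*o^3 - 82*o^2 - 53*o - 9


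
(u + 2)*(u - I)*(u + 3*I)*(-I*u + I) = -I*u^4 + 2*u^3 - I*u^3 + 2*u^2 - I*u^2 - 4*u - 3*I*u + 6*I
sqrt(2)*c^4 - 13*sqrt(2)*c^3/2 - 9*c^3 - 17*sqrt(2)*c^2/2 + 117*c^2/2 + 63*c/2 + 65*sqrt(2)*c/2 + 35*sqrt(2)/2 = (c - 7)*(c - 5*sqrt(2))*(c + sqrt(2)/2)*(sqrt(2)*c + sqrt(2)/2)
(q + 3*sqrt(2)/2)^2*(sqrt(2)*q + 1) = sqrt(2)*q^3 + 7*q^2 + 15*sqrt(2)*q/2 + 9/2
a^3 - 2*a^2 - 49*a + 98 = (a - 7)*(a - 2)*(a + 7)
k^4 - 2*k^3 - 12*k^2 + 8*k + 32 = (k - 4)*(k - 2)*(k + 2)^2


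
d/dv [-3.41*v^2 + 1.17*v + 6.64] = 1.17 - 6.82*v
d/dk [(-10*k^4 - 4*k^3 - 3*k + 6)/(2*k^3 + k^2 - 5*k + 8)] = (-20*k^6 - 20*k^5 + 146*k^4 - 268*k^3 - 129*k^2 - 12*k + 6)/(4*k^6 + 4*k^5 - 19*k^4 + 22*k^3 + 41*k^2 - 80*k + 64)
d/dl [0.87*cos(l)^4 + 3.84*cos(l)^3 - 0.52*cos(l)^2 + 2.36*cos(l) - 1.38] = -5.24*sin(l) - 0.35*sin(2*l) - 2.88*sin(3*l) - 0.435*sin(4*l)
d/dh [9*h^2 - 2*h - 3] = 18*h - 2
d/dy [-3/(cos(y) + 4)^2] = -6*sin(y)/(cos(y) + 4)^3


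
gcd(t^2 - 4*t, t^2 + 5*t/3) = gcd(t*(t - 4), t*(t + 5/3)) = t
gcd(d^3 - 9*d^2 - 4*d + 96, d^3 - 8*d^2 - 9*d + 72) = d^2 - 5*d - 24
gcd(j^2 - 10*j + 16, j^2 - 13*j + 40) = j - 8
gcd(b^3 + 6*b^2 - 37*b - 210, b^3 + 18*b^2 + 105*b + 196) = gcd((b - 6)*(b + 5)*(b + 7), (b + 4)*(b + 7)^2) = b + 7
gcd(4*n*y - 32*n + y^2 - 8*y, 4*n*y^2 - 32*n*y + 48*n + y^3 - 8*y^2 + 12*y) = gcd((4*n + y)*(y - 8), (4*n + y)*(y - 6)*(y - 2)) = 4*n + y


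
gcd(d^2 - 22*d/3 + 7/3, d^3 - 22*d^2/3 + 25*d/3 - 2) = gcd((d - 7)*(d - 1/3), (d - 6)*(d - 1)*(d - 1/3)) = d - 1/3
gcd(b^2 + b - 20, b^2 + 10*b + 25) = b + 5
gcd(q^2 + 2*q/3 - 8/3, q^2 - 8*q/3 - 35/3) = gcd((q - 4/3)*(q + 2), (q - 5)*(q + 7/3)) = 1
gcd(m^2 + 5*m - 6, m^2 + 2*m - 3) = m - 1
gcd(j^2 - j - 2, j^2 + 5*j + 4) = j + 1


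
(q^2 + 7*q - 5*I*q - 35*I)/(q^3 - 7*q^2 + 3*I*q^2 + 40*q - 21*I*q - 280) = (q + 7)/(q^2 + q*(-7 + 8*I) - 56*I)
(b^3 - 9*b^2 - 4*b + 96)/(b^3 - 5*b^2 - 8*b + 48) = (b - 8)/(b - 4)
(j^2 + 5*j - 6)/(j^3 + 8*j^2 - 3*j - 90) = (j - 1)/(j^2 + 2*j - 15)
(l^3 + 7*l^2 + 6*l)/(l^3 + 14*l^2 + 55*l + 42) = l/(l + 7)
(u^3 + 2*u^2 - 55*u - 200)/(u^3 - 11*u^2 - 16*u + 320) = (u + 5)/(u - 8)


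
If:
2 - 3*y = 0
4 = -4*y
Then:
No Solution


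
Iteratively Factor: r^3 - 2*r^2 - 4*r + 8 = (r - 2)*(r^2 - 4) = (r - 2)^2*(r + 2)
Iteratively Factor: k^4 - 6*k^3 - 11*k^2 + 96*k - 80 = (k - 4)*(k^3 - 2*k^2 - 19*k + 20) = (k - 5)*(k - 4)*(k^2 + 3*k - 4) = (k - 5)*(k - 4)*(k + 4)*(k - 1)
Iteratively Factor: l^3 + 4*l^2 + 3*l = (l + 3)*(l^2 + l) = l*(l + 3)*(l + 1)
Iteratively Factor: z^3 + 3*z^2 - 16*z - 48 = (z - 4)*(z^2 + 7*z + 12) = (z - 4)*(z + 3)*(z + 4)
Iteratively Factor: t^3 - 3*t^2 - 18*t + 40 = (t + 4)*(t^2 - 7*t + 10) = (t - 5)*(t + 4)*(t - 2)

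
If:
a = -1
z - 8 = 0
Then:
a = -1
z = 8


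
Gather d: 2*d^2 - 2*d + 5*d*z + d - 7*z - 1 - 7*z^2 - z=2*d^2 + d*(5*z - 1) - 7*z^2 - 8*z - 1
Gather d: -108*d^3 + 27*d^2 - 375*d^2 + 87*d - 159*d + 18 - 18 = -108*d^3 - 348*d^2 - 72*d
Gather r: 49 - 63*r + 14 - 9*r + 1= 64 - 72*r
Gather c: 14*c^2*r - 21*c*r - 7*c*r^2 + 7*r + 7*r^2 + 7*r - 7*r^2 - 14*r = 14*c^2*r + c*(-7*r^2 - 21*r)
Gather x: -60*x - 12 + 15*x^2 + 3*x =15*x^2 - 57*x - 12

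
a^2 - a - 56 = (a - 8)*(a + 7)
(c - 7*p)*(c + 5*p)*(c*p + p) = c^3*p - 2*c^2*p^2 + c^2*p - 35*c*p^3 - 2*c*p^2 - 35*p^3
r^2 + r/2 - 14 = (r - 7/2)*(r + 4)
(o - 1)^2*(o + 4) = o^3 + 2*o^2 - 7*o + 4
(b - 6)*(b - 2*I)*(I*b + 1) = I*b^3 + 3*b^2 - 6*I*b^2 - 18*b - 2*I*b + 12*I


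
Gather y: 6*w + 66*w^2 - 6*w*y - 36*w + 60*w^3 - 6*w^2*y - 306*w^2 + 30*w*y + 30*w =60*w^3 - 240*w^2 + y*(-6*w^2 + 24*w)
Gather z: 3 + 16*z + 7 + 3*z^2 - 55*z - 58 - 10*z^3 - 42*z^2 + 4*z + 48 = -10*z^3 - 39*z^2 - 35*z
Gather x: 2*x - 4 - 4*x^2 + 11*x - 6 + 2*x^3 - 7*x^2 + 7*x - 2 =2*x^3 - 11*x^2 + 20*x - 12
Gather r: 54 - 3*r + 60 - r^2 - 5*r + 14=-r^2 - 8*r + 128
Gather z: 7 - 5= 2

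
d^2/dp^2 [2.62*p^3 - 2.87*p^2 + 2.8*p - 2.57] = 15.72*p - 5.74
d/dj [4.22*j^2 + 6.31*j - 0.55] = 8.44*j + 6.31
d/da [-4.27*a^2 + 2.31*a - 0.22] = 2.31 - 8.54*a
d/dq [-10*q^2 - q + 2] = -20*q - 1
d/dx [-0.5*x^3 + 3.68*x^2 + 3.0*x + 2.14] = -1.5*x^2 + 7.36*x + 3.0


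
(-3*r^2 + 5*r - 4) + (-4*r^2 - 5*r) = -7*r^2 - 4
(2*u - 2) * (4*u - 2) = 8*u^2 - 12*u + 4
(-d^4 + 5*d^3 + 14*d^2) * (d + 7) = -d^5 - 2*d^4 + 49*d^3 + 98*d^2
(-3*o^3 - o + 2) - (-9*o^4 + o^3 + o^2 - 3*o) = 9*o^4 - 4*o^3 - o^2 + 2*o + 2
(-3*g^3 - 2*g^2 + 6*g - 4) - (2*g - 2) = -3*g^3 - 2*g^2 + 4*g - 2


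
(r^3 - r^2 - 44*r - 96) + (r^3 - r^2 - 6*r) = 2*r^3 - 2*r^2 - 50*r - 96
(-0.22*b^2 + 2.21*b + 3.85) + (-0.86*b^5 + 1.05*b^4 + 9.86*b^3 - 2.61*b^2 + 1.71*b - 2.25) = -0.86*b^5 + 1.05*b^4 + 9.86*b^3 - 2.83*b^2 + 3.92*b + 1.6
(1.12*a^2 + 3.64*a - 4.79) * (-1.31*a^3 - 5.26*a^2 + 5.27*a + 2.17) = -1.4672*a^5 - 10.6596*a^4 - 6.9691*a^3 + 46.8086*a^2 - 17.3445*a - 10.3943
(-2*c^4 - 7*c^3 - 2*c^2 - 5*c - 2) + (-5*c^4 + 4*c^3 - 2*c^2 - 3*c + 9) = -7*c^4 - 3*c^3 - 4*c^2 - 8*c + 7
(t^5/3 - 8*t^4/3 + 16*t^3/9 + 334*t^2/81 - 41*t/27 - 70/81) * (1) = t^5/3 - 8*t^4/3 + 16*t^3/9 + 334*t^2/81 - 41*t/27 - 70/81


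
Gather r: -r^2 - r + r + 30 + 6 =36 - r^2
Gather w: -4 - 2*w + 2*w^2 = 2*w^2 - 2*w - 4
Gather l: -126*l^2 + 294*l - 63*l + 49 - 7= -126*l^2 + 231*l + 42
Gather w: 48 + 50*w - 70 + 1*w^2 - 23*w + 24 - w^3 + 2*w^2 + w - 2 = -w^3 + 3*w^2 + 28*w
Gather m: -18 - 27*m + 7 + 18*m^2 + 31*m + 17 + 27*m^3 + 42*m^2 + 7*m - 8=27*m^3 + 60*m^2 + 11*m - 2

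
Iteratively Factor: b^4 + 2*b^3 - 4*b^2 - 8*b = (b)*(b^3 + 2*b^2 - 4*b - 8) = b*(b + 2)*(b^2 - 4) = b*(b - 2)*(b + 2)*(b + 2)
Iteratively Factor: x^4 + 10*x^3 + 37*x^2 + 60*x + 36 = (x + 2)*(x^3 + 8*x^2 + 21*x + 18) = (x + 2)^2*(x^2 + 6*x + 9) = (x + 2)^2*(x + 3)*(x + 3)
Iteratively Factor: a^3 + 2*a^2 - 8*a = (a)*(a^2 + 2*a - 8) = a*(a - 2)*(a + 4)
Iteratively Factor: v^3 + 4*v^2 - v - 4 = (v - 1)*(v^2 + 5*v + 4) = (v - 1)*(v + 1)*(v + 4)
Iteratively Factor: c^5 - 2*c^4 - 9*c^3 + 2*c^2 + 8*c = (c - 4)*(c^4 + 2*c^3 - c^2 - 2*c) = (c - 4)*(c + 1)*(c^3 + c^2 - 2*c) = (c - 4)*(c - 1)*(c + 1)*(c^2 + 2*c) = (c - 4)*(c - 1)*(c + 1)*(c + 2)*(c)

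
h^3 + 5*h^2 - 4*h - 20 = (h - 2)*(h + 2)*(h + 5)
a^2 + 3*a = a*(a + 3)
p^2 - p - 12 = (p - 4)*(p + 3)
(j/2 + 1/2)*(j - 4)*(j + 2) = j^3/2 - j^2/2 - 5*j - 4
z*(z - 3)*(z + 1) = z^3 - 2*z^2 - 3*z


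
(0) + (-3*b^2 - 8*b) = -3*b^2 - 8*b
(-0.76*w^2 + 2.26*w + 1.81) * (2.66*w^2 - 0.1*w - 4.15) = -2.0216*w^4 + 6.0876*w^3 + 7.7426*w^2 - 9.56*w - 7.5115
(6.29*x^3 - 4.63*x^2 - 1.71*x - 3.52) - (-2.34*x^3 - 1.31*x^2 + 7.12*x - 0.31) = 8.63*x^3 - 3.32*x^2 - 8.83*x - 3.21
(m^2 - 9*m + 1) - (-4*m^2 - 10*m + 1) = 5*m^2 + m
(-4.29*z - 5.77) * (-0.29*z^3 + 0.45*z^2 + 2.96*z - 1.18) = 1.2441*z^4 - 0.2572*z^3 - 15.2949*z^2 - 12.017*z + 6.8086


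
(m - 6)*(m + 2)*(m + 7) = m^3 + 3*m^2 - 40*m - 84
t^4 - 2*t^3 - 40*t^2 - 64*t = t*(t - 8)*(t + 2)*(t + 4)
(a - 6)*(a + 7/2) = a^2 - 5*a/2 - 21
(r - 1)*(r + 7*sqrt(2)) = r^2 - r + 7*sqrt(2)*r - 7*sqrt(2)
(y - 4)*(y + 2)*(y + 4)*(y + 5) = y^4 + 7*y^3 - 6*y^2 - 112*y - 160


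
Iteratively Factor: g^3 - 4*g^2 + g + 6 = (g + 1)*(g^2 - 5*g + 6) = (g - 2)*(g + 1)*(g - 3)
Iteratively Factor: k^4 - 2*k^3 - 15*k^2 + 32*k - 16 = (k - 1)*(k^3 - k^2 - 16*k + 16) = (k - 1)*(k + 4)*(k^2 - 5*k + 4) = (k - 4)*(k - 1)*(k + 4)*(k - 1)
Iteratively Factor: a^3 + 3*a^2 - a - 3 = (a + 3)*(a^2 - 1) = (a - 1)*(a + 3)*(a + 1)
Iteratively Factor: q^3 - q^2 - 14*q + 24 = (q - 2)*(q^2 + q - 12) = (q - 3)*(q - 2)*(q + 4)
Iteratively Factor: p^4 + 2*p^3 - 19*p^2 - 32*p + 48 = (p + 3)*(p^3 - p^2 - 16*p + 16) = (p - 1)*(p + 3)*(p^2 - 16) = (p - 4)*(p - 1)*(p + 3)*(p + 4)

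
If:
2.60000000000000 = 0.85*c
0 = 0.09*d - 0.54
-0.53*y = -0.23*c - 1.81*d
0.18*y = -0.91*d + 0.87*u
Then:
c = 3.06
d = 6.00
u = 10.79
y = 21.82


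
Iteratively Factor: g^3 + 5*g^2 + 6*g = (g + 2)*(g^2 + 3*g) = g*(g + 2)*(g + 3)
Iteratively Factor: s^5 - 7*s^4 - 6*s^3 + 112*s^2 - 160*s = (s - 5)*(s^4 - 2*s^3 - 16*s^2 + 32*s) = s*(s - 5)*(s^3 - 2*s^2 - 16*s + 32) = s*(s - 5)*(s + 4)*(s^2 - 6*s + 8) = s*(s - 5)*(s - 4)*(s + 4)*(s - 2)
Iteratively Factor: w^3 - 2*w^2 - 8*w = (w - 4)*(w^2 + 2*w) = (w - 4)*(w + 2)*(w)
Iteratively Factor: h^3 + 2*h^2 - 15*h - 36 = (h + 3)*(h^2 - h - 12) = (h + 3)^2*(h - 4)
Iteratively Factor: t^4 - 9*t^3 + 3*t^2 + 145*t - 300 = (t + 4)*(t^3 - 13*t^2 + 55*t - 75) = (t - 5)*(t + 4)*(t^2 - 8*t + 15) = (t - 5)^2*(t + 4)*(t - 3)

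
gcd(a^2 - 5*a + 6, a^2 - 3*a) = a - 3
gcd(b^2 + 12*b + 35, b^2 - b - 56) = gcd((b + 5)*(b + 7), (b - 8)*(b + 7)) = b + 7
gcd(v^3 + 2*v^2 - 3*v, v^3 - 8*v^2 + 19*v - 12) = v - 1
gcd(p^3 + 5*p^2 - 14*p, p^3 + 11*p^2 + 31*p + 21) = p + 7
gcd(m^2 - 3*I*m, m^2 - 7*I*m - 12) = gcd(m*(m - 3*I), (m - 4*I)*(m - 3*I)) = m - 3*I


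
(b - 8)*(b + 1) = b^2 - 7*b - 8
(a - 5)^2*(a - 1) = a^3 - 11*a^2 + 35*a - 25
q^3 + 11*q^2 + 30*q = q*(q + 5)*(q + 6)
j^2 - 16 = (j - 4)*(j + 4)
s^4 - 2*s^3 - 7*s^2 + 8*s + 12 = (s - 3)*(s - 2)*(s + 1)*(s + 2)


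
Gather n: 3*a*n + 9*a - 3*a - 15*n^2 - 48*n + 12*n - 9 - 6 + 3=6*a - 15*n^2 + n*(3*a - 36) - 12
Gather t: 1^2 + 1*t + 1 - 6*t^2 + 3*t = -6*t^2 + 4*t + 2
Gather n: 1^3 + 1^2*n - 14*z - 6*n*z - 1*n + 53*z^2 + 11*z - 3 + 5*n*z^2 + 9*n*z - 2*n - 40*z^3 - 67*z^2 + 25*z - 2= n*(5*z^2 + 3*z - 2) - 40*z^3 - 14*z^2 + 22*z - 4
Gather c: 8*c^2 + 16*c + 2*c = 8*c^2 + 18*c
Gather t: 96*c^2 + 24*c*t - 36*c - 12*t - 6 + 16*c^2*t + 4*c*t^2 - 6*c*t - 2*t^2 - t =96*c^2 - 36*c + t^2*(4*c - 2) + t*(16*c^2 + 18*c - 13) - 6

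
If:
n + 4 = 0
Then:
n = -4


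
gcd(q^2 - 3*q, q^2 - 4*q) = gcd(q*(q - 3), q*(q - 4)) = q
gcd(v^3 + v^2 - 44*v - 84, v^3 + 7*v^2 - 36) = v + 6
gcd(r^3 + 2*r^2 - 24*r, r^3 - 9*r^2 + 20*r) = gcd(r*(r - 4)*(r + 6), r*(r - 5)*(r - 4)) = r^2 - 4*r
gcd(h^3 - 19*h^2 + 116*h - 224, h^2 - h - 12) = h - 4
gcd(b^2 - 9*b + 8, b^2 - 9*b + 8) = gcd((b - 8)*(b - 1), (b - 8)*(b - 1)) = b^2 - 9*b + 8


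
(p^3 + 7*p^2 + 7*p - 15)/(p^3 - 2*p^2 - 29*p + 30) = (p + 3)/(p - 6)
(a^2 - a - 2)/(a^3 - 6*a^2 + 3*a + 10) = 1/(a - 5)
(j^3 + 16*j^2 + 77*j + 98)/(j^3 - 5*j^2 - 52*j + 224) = (j^2 + 9*j + 14)/(j^2 - 12*j + 32)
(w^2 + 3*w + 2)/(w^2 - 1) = (w + 2)/(w - 1)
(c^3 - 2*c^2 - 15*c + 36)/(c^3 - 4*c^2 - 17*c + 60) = (c - 3)/(c - 5)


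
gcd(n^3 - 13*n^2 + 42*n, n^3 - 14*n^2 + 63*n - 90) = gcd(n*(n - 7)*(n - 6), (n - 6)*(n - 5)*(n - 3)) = n - 6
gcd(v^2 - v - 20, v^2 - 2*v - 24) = v + 4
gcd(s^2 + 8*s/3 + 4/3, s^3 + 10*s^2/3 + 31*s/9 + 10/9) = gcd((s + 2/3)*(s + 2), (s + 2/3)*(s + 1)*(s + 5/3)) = s + 2/3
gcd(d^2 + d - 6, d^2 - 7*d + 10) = d - 2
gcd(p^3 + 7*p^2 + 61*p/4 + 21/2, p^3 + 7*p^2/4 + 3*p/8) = p + 3/2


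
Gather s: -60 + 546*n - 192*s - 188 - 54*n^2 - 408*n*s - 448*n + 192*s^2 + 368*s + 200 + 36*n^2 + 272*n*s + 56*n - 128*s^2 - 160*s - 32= -18*n^2 + 154*n + 64*s^2 + s*(16 - 136*n) - 80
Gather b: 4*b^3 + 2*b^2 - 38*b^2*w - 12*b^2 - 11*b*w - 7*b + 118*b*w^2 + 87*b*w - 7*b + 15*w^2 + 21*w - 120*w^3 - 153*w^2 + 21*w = 4*b^3 + b^2*(-38*w - 10) + b*(118*w^2 + 76*w - 14) - 120*w^3 - 138*w^2 + 42*w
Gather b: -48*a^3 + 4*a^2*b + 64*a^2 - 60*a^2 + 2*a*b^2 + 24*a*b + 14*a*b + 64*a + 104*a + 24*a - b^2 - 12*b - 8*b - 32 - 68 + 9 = -48*a^3 + 4*a^2 + 192*a + b^2*(2*a - 1) + b*(4*a^2 + 38*a - 20) - 91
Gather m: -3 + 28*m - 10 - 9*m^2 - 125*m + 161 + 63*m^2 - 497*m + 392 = 54*m^2 - 594*m + 540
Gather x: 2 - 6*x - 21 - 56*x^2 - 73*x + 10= -56*x^2 - 79*x - 9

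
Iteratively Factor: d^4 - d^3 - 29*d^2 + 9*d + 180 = (d + 4)*(d^3 - 5*d^2 - 9*d + 45) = (d + 3)*(d + 4)*(d^2 - 8*d + 15) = (d - 5)*(d + 3)*(d + 4)*(d - 3)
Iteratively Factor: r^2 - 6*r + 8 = (r - 4)*(r - 2)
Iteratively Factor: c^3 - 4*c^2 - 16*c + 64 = (c - 4)*(c^2 - 16) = (c - 4)*(c + 4)*(c - 4)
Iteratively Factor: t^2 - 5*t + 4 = (t - 1)*(t - 4)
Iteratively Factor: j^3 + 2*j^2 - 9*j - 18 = (j - 3)*(j^2 + 5*j + 6) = (j - 3)*(j + 3)*(j + 2)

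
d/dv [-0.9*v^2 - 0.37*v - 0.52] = -1.8*v - 0.37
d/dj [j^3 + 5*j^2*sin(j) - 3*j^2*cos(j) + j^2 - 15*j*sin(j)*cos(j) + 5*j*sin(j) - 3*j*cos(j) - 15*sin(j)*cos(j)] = 3*j^2*sin(j) + 5*j^2*cos(j) + 3*j^2 + 13*j*sin(j) - j*cos(j) - 15*j*cos(2*j) + 2*j + 5*sin(j) - 15*sin(2*j)/2 - 3*cos(j) - 15*cos(2*j)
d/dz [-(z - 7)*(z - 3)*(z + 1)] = -3*z^2 + 18*z - 11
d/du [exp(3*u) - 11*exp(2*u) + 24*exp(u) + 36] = (3*exp(2*u) - 22*exp(u) + 24)*exp(u)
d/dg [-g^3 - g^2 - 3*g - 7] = -3*g^2 - 2*g - 3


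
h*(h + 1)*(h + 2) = h^3 + 3*h^2 + 2*h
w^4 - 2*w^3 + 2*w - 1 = (w - 1)^3*(w + 1)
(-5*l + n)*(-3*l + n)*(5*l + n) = 75*l^3 - 25*l^2*n - 3*l*n^2 + n^3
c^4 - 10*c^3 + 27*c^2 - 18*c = c*(c - 6)*(c - 3)*(c - 1)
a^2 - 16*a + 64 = (a - 8)^2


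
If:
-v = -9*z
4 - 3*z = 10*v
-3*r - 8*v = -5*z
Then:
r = -268/279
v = 12/31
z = 4/93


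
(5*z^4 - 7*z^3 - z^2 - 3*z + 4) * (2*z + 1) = 10*z^5 - 9*z^4 - 9*z^3 - 7*z^2 + 5*z + 4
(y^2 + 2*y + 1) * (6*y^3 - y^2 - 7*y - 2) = 6*y^5 + 11*y^4 - 3*y^3 - 17*y^2 - 11*y - 2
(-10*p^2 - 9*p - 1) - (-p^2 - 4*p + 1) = -9*p^2 - 5*p - 2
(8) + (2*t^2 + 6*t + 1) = 2*t^2 + 6*t + 9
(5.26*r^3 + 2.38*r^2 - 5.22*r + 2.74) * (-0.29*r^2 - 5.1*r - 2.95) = -1.5254*r^5 - 27.5162*r^4 - 26.1412*r^3 + 18.8064*r^2 + 1.425*r - 8.083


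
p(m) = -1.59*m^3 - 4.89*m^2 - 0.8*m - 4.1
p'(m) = -4.77*m^2 - 9.78*m - 0.8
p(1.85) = -32.38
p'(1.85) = -35.22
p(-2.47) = -8.00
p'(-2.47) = -5.74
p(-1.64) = -8.93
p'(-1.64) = 2.41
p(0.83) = -9.04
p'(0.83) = -12.20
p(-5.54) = 120.60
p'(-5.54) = -93.02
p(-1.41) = -8.24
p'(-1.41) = 3.51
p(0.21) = -4.50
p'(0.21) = -3.06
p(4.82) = -299.61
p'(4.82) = -158.76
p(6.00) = -528.38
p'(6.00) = -231.20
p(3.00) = -93.44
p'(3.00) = -73.07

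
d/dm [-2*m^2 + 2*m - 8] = 2 - 4*m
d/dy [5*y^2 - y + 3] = 10*y - 1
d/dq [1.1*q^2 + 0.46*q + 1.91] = 2.2*q + 0.46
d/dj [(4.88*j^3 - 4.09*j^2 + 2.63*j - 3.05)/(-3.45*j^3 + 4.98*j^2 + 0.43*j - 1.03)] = (10.1919*j^4 + 22.3438*j^3 - 61.5028*j^2 + 38.8034*j - 1.3974)/(11.9025*j^6 - 34.362*j^5 + 21.8334*j^4 + 11.3898*j^3 - 10.0739*j^2 - 0.8858*j + 1.0609)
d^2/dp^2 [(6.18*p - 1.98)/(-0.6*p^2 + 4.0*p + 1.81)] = ((1.2*p - 4.0)*(2.4*p - 8.0)*(6.18*p - 1.98) + (22.248*p - 51.816)*(-0.6*p^2 + 4.0*p + 1.81))/(-0.6*p^2 + 4.0*p + 1.81)^3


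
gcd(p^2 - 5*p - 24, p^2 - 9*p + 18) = 1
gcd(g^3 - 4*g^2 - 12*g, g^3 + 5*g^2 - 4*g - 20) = g + 2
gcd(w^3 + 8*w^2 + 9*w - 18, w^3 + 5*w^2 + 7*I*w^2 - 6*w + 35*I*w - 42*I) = w^2 + 5*w - 6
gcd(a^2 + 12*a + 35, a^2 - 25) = a + 5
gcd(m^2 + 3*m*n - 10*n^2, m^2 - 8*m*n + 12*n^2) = m - 2*n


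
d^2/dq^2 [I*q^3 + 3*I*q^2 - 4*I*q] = 6*I*(q + 1)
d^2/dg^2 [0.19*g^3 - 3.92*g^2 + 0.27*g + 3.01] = 1.14*g - 7.84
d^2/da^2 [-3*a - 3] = 0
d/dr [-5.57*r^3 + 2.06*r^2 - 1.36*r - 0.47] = -16.71*r^2 + 4.12*r - 1.36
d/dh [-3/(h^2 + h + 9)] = 3*(2*h + 1)/(h^2 + h + 9)^2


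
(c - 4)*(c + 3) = c^2 - c - 12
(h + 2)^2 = h^2 + 4*h + 4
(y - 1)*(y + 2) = y^2 + y - 2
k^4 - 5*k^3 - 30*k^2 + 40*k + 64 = (k - 8)*(k - 2)*(k + 1)*(k + 4)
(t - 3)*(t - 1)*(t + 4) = t^3 - 13*t + 12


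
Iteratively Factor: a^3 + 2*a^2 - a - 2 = (a + 1)*(a^2 + a - 2) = (a - 1)*(a + 1)*(a + 2)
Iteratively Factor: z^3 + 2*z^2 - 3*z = (z)*(z^2 + 2*z - 3) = z*(z - 1)*(z + 3)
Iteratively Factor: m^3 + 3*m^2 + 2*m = (m)*(m^2 + 3*m + 2) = m*(m + 2)*(m + 1)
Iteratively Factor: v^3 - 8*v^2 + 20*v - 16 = (v - 2)*(v^2 - 6*v + 8) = (v - 4)*(v - 2)*(v - 2)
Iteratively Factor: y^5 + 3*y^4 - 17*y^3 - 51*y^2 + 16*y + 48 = (y + 3)*(y^4 - 17*y^2 + 16) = (y - 4)*(y + 3)*(y^3 + 4*y^2 - y - 4) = (y - 4)*(y + 1)*(y + 3)*(y^2 + 3*y - 4) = (y - 4)*(y + 1)*(y + 3)*(y + 4)*(y - 1)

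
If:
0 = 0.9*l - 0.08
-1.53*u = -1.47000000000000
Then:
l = 0.09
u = 0.96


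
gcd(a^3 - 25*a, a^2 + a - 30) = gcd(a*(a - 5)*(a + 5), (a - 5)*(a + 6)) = a - 5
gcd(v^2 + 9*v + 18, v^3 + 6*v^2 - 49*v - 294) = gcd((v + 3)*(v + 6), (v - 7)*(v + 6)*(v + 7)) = v + 6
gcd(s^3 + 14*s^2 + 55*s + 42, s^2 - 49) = s + 7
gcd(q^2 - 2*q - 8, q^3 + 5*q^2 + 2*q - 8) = q + 2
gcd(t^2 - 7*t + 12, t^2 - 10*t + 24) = t - 4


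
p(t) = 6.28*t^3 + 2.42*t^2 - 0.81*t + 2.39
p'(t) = 18.84*t^2 + 4.84*t - 0.81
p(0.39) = 2.81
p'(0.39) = 3.94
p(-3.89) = -327.50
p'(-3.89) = 265.45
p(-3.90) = -330.17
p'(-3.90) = 266.87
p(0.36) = 2.71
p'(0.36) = 3.37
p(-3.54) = -243.01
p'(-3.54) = 218.15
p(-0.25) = 2.65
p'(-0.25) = -0.84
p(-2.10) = -43.40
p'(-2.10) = 72.11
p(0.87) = 7.65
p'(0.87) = 17.66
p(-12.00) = -10491.25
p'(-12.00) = 2654.07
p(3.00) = 191.30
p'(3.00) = 183.27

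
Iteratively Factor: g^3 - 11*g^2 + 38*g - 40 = (g - 5)*(g^2 - 6*g + 8) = (g - 5)*(g - 4)*(g - 2)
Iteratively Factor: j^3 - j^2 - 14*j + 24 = (j - 3)*(j^2 + 2*j - 8) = (j - 3)*(j - 2)*(j + 4)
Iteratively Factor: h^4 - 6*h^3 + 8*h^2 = (h)*(h^3 - 6*h^2 + 8*h) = h^2*(h^2 - 6*h + 8) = h^2*(h - 4)*(h - 2)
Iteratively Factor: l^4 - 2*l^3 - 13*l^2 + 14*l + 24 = (l - 2)*(l^3 - 13*l - 12) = (l - 2)*(l + 3)*(l^2 - 3*l - 4) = (l - 2)*(l + 1)*(l + 3)*(l - 4)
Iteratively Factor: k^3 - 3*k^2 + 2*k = (k - 1)*(k^2 - 2*k) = k*(k - 1)*(k - 2)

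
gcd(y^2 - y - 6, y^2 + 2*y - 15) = y - 3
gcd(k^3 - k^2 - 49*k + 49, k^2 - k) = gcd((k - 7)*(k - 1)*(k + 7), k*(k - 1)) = k - 1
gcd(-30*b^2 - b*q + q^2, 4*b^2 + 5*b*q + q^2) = 1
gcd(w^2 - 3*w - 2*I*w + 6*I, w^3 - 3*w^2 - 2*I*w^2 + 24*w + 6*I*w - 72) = w - 3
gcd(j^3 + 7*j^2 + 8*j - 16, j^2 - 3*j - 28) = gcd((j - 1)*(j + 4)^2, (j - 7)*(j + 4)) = j + 4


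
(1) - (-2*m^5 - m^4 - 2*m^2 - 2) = 2*m^5 + m^4 + 2*m^2 + 3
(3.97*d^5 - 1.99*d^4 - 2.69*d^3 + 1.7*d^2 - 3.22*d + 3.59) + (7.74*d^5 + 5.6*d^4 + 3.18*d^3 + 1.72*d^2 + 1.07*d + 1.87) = 11.71*d^5 + 3.61*d^4 + 0.49*d^3 + 3.42*d^2 - 2.15*d + 5.46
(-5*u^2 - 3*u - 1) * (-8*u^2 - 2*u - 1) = 40*u^4 + 34*u^3 + 19*u^2 + 5*u + 1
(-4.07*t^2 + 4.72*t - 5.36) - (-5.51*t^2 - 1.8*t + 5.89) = 1.44*t^2 + 6.52*t - 11.25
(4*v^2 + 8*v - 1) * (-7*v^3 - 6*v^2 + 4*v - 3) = -28*v^5 - 80*v^4 - 25*v^3 + 26*v^2 - 28*v + 3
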